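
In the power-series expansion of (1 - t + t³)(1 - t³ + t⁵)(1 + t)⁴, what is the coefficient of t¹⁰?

(1 - t + t³) has coefficients 1,-1,0,1 for degrees 0…3.
(1 - t³ + t⁵) has coefficients 1,0,0,-1,0,1,0,0,0,0,0 for degrees 0…10.
Finally multiplying by (1 + t)⁴, the product of all factors after the first has coefficients 1,4,6,3,-3,-5,0,5,4,1,0 for degrees 0…10.
[t¹⁰] = 1·0 − 1·1 + 1·5 = 4.

4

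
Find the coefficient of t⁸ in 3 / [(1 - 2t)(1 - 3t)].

The denominator gives the recurrence a_n = 5a_(n−1) − 6a_(n−2) for n ≥ 2; the numerator fixes a_0 = 3, a_1 = 15.
Iterating: 3, 15, 57, 195, 633, 1995, 6177, 18915, 57513, so a_8 = 57513.

57513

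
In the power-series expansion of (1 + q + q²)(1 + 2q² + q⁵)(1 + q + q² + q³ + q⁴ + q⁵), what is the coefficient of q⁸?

7

(1 + q + q²) has coefficients 1,1,1 for degrees 0…2.
(1 + 2q² + q⁵) has coefficients 1,0,2,0,0,1,0,0,0 for degrees 0…8.
Finally multiplying by (1 + q + q² + q³ + q⁴ + q⁵), the product of all factors after the first has coefficients 1,1,3,3,3,4,3,3,1 for degrees 0…8.
[q⁸] = 1·1 + 1·3 + 1·3 = 7.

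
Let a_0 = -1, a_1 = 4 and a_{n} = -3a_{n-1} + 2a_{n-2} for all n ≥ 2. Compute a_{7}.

The ordinary generating function has denominator 1 + 3z - 2z^2.
Iterating the recurrence: a_0,…,a_{7} = -1, 4, -14, 50, -178, 634, -2258, 8042.

8042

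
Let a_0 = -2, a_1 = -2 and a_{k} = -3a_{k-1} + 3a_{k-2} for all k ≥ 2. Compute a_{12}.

803358

The ordinary generating function has denominator 1 + 3q - 3q^2.
Iterating the recurrence: a_0,…,a_{12} = -2, -2, 0, -6, 18, -72, 270, -1026, 3888, -14742, 55890, -211896, 803358.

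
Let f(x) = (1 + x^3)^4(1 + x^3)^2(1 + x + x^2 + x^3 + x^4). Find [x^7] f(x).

(1 + x^3)^4 has coefficients 1,0,0,4,0,0,6,0 for degrees 0…7.
(1 + x^3)^2 has coefficients 1,0,0,2,0,0,1,0 for degrees 0…7.
Finally multiplying by (1 + x + x^2 + x^3 + x^4), the product of all factors after the first has coefficients 1,1,1,3,3,2,3,3 for degrees 0…7.
[x^7] = 1·3 + 4·3 + 6·1 = 21.

21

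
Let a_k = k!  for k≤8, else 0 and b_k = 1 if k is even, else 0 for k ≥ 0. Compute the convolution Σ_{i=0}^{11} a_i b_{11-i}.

Write out a_i and b_{11-i} for i = 0,…,11 and sum the products.
Σ = 1·0 + 1·1 + 2·0 + 6·1 + 24·0 + 120·1 + 720·0 + 5040·1 + 40320·0 + 0·1 + 0·0 + 0·1 = 5167.

5167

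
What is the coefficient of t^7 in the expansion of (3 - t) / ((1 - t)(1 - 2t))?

638

The denominator gives the recurrence a_n = 3a_(n−1) − 2a_(n−2) for n ≥ 3; the numerator fixes a_0 = 3, a_1 = 8, a_2 = 18.
Iterating: 3, 8, 18, 38, 78, 158, 318, 638, so a_7 = 638.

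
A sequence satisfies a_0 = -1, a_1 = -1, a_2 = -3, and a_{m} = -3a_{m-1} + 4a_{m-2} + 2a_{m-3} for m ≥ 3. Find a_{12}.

The ordinary generating function has denominator 1 + 3z - 4z^2 - 2z^3.
Iterating the recurrence: a_0,…,a_{12} = -1, -1, -3, 3, -23, 75, -311, 1187, -4655, 18091, -70519, 274611, -1069727.

-1069727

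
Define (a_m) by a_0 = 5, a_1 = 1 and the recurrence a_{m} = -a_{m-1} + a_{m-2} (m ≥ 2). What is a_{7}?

-27

The ordinary generating function has denominator 1 + y - y^2.
Iterating the recurrence: a_0,…,a_{7} = 5, 1, 4, -3, 7, -10, 17, -27.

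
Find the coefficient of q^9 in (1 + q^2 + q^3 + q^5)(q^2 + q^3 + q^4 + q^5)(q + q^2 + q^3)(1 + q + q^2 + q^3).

(1 + q^2 + q^3 + q^5) has coefficients 1,0,1,1,0,1 for degrees 0…5.
(q^2 + q^3 + q^4 + q^5) has coefficients 0,0,1,1,1,1,0,0,0,0 for degrees 0…9.
Multiplying by (q + q^2 + q^3) gives running coefficients 0,0,0,1,2,3,3,2,1,0 for degrees 0…9.
Finally multiplying by (1 + q + q^2 + q^3), the product of all factors after the first has coefficients 0,0,0,1,3,6,9,10,9,6 for degrees 0…9.
[q^9] = 1·6 + 1·10 + 1·9 + 1·3 = 28.

28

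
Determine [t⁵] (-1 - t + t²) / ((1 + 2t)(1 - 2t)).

The denominator gives the recurrence a_n = 4a_(n−2) for n ≥ 3; the numerator fixes a_0 = -1, a_1 = -1, a_2 = -3.
Iterating: -1, -1, -3, -4, -12, -16, so a_5 = -16.

-16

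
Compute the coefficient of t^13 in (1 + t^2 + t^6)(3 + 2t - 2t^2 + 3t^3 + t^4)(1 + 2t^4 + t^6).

8

(1 + t^2 + t^6) has coefficients 1,0,1,0,0,0,1 for degrees 0…6.
(3 + 2t - 2t^2 + 3t^3 + t^4) has coefficients 3,2,-2,3,1,0,0,0,0,0,0,0,0,0 for degrees 0…13.
Finally multiplying by (1 + 2t^4 + t^6), the product of all factors after the first has coefficients 3,2,-2,3,7,4,-1,8,0,3,1,0,0,0 for degrees 0…13.
[t^13] = 1·0 + 1·0 + 1·8 = 8.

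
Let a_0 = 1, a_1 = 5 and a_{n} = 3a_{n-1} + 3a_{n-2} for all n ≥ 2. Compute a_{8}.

The ordinary generating function has denominator 1 - 3y - 3y^2.
Iterating the recurrence: a_0,…,a_{8} = 1, 5, 18, 69, 261, 990, 3753, 14229, 53946.

53946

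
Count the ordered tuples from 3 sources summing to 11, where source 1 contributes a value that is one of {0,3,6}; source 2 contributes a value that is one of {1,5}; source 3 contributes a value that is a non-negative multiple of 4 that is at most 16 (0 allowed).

The generating function for the choices is (1 + x³ + x⁶)·(x + x⁵)·(1 + x⁴ + x⁸ + x¹² + x¹⁶); the count is [x¹¹].
(1 + x³ + x⁶) has coefficients 1,0,0,1,0,0,1 for degrees 0…6.
(x + x⁵) has coefficients 0,1,0,0,0,1,0,0,0,0,0,0 for degrees 0…11.
Finally multiplying by (1 + x⁴ + x⁸ + x¹² + x¹⁶), the product of all factors after the first has coefficients 0,1,0,0,0,2,0,0,0,2,0,0 for degrees 0…11.
[x¹¹] = 1·0 + 1·0 + 1·2 = 2.

2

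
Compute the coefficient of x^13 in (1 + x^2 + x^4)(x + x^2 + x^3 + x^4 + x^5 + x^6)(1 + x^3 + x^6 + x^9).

(1 + x^2 + x^4) has coefficients 1,0,1,0,1 for degrees 0…4.
(x + x^2 + x^3 + x^4 + x^5 + x^6) has coefficients 0,1,1,1,1,1,1,0,0,0,0,0,0,0 for degrees 0…13.
Finally multiplying by (1 + x^3 + x^6 + x^9), the product of all factors after the first has coefficients 0,1,1,1,2,2,2,2,2,2,2,2,2,1 for degrees 0…13.
[x^13] = 1·1 + 1·2 + 1·2 = 5.

5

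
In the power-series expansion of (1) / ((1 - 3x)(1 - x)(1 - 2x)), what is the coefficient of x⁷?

9330

Partial fractions give a closed form: a_n = (9/2)·3^n + (1/2)·1^n + (-4)·2^n.
At n = 7: a_7 = 9330.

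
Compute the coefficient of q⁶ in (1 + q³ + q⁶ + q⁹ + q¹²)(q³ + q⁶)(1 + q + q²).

2

(1 + q³ + q⁶ + q⁹ + q¹²) has coefficients 1,0,0,1,0,0,1 for degrees 0…6.
(q³ + q⁶) has coefficients 0,0,0,1,0,0,1 for degrees 0…6.
Finally multiplying by (1 + q + q²), the product of all factors after the first has coefficients 0,0,0,1,1,1,1 for degrees 0…6.
[q⁶] = 1·1 + 1·1 + 1·0 = 2.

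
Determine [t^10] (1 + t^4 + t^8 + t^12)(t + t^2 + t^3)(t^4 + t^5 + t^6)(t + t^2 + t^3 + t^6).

7

(1 + t^4 + t^8 + t^12) has coefficients 1,0,0,0,1,0,0,0,1,0,0 for degrees 0…10.
(t + t^2 + t^3) has coefficients 0,1,1,1,0,0,0,0,0,0,0 for degrees 0…10.
Multiplying by (t^4 + t^5 + t^6) gives running coefficients 0,0,0,0,0,1,2,3,2,1,0 for degrees 0…10.
Finally multiplying by (t + t^2 + t^3 + t^6), the product of all factors after the first has coefficients 0,0,0,0,0,0,1,3,6,7,6 for degrees 0…10.
[t^10] = 1·6 + 1·1 + 1·0 = 7.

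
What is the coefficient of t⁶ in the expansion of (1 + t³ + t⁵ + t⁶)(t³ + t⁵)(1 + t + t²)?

2

(1 + t³ + t⁵ + t⁶) has coefficients 1,0,0,1,0,1,1 for degrees 0…6.
(t³ + t⁵) has coefficients 0,0,0,1,0,1,0 for degrees 0…6.
Finally multiplying by (1 + t + t²), the product of all factors after the first has coefficients 0,0,0,1,1,2,1 for degrees 0…6.
[t⁶] = 1·1 + 1·1 + 1·0 + 1·0 = 2.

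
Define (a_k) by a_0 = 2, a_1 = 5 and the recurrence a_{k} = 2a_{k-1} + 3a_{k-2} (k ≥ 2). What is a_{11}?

The ordinary generating function has denominator 1 - 2z - 3z^2.
Iterating the recurrence: a_0,…,a_{11} = 2, 5, 16, 47, 142, 425, 1276, 3827, 11482, 34445, 103336, 310007.

310007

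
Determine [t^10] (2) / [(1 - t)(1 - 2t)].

4094

Partial fractions give a closed form: a_n = (-2)·1^n + (4)·2^n.
At n = 10: a_10 = 4094.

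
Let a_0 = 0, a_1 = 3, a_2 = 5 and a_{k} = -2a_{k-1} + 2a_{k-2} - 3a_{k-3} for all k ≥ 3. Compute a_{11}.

The ordinary generating function has denominator 1 + 2q - 2q^2 + 3q^3.
Iterating the recurrence: a_0,…,a_{11} = 0, 3, 5, -4, 9, -41, 112, -333, 1013, -3028, 9081, -27257.

-27257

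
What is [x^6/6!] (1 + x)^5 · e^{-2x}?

The EGF product rule gives c_6 = Σ_{k_1+k_2=6} C(6; k_1,k_2) · ∏ g_i(k_i), where (1+x)^5 gives the falling factorial (5)_k; e^{-2x} gives (-2)^k.
g_1(k) for k = 0…6: 1, 5, 20, 60, 120, 120, 0.
g_2(k) for k = 0…6: 1, -2, 4, -8, 16, -32, 64.
c_6 = Σ_k C(6,k)·g_1(k)·g_2(6−k) = 1·1·64 + 6·5·(-32) + 15·20·16 + 20·60·(-8) + 15·120·4 + 6·120·(-2) = 64 − 960 + 4800 − 9600 + 7200 − 1440 = 64.

64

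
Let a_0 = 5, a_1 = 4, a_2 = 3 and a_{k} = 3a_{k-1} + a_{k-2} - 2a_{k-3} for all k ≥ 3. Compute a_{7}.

The ordinary generating function has denominator 1 - 3x - x^2 + 2x^3.
Iterating the recurrence: a_0,…,a_{7} = 5, 4, 3, 3, 4, 9, 25, 76.

76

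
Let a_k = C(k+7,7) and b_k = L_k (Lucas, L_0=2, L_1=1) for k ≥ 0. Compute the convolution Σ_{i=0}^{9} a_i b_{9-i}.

59305

The convolution is the x^9 coefficient of A(x)B(x).
Σ = 1·76 + 8·47 + 36·29 + 120·18 + 330·11 + 792·7 + 1716·4 + 3432·3 + 6435·1 + 11440·2 = 59305.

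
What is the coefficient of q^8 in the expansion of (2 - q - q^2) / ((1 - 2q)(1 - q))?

The denominator gives the recurrence a_n = 3a_(n−1) − 2a_(n−2) for n ≥ 3; the numerator fixes a_0 = 2, a_1 = 5, a_2 = 10.
Iterating: 2, 5, 10, 20, 40, 80, 160, 320, 640, so a_8 = 640.

640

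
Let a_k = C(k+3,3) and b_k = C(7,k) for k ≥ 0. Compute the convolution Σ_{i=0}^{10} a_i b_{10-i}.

13872

This is [x^10] in the product of the two ordinary generating functions.
Σ = 1·0 + 4·0 + 10·0 + 20·1 + 35·7 + 56·21 + 84·35 + 120·35 + 165·21 + 220·7 + 286·1 = 13872.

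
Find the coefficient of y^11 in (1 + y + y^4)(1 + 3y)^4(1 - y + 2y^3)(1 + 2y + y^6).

629

(1 + y + y^4) has coefficients 1,1,0,0,1 for degrees 0…4.
(1 + 3y)^4 has coefficients 1,12,54,108,81,0,0,0,0,0,0,0 for degrees 0…11.
Multiplying by (1 - y + 2y^3) gives running coefficients 1,11,42,56,-3,27,216,162,0,0,0,0 for degrees 0…11.
Finally multiplying by (1 + 2y + y^6), the product of all factors after the first has coefficients 1,13,64,140,109,21,271,605,366,56,-3,27 for degrees 0…11.
[y^11] = 1·27 + 1·(-3) + 1·605 = 629.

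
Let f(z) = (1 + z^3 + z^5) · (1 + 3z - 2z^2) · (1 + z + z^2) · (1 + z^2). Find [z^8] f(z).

6

(1 + z^3 + z^5) has coefficients 1,0,0,1,0,1 for degrees 0…5.
(1 + 3z - 2z^2) has coefficients 1,3,-2,0,0,0,0,0,0 for degrees 0…8.
Multiplying by (1 + z + z^2) gives running coefficients 1,4,2,1,-2,0,0,0,0 for degrees 0…8.
Finally multiplying by (1 + z^2), the product of all factors after the first has coefficients 1,4,3,5,0,1,-2,0,0 for degrees 0…8.
[z^8] = 1·0 + 1·1 + 1·5 = 6.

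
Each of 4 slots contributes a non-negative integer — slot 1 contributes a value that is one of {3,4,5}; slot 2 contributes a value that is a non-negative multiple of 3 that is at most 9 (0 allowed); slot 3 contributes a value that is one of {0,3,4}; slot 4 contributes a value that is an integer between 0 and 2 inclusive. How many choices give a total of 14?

9

The generating function for the choices is (x³ + x⁴ + x⁵)·(1 + x³ + x⁶ + x⁹)·(1 + x³ + x⁴)·(1 + x + x²); the count is [x¹⁴].
(x³ + x⁴ + x⁵) has coefficients 0,0,0,1,1,1 for degrees 0…5.
(1 + x³ + x⁶ + x⁹) has coefficients 1,0,0,1,0,0,1,0,0,1,0,0,0,0,0 for degrees 0…14.
Multiplying by (1 + x³ + x⁴) gives running coefficients 1,0,0,2,1,0,2,1,0,2,1,0,1,1,0 for degrees 0…14.
Finally multiplying by (1 + x + x²), the product of all factors after the first has coefficients 1,1,1,2,3,3,3,3,3,3,3,3,2,2,2 for degrees 0…14.
[x¹⁴] = 1·3 + 1·3 + 1·3 = 9.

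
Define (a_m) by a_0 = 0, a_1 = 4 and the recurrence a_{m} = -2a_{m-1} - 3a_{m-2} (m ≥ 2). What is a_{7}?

52

The ordinary generating function has denominator 1 + 2y + 3y^2.
Iterating the recurrence: a_0,…,a_{7} = 0, 4, -8, 4, 16, -44, 40, 52.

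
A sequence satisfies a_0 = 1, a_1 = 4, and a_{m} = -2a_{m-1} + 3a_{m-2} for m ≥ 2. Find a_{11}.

The ordinary generating function has denominator 1 + 2y - 3y^2.
Iterating the recurrence: a_0,…,a_{11} = 1, 4, -5, 22, -59, 184, -545, 1642, -4919, 14764, -44285, 132862.

132862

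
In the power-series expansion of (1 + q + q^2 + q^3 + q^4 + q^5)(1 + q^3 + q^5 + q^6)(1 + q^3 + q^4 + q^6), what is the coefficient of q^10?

10

(1 + q + q^2 + q^3 + q^4 + q^5) has coefficients 1,1,1,1,1,1 for degrees 0…5.
(1 + q^3 + q^5 + q^6) has coefficients 1,0,0,1,0,1,1,0,0,0,0 for degrees 0…10.
Finally multiplying by (1 + q^3 + q^4 + q^6), the product of all factors after the first has coefficients 1,0,0,2,1,1,3,1,1,3,1 for degrees 0…10.
[q^10] = 1·1 + 1·3 + 1·1 + 1·1 + 1·3 + 1·1 = 10.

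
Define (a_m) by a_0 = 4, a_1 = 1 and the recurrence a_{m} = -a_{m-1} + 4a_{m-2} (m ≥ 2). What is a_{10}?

15711

The ordinary generating function has denominator 1 + q - 4q^2.
Iterating the recurrence: a_0,…,a_{10} = 4, 1, 15, -11, 71, -115, 399, -859, 2455, -5891, 15711.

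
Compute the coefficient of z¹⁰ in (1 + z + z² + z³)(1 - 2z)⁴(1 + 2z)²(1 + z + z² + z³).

48

(1 + z + z² + z³) has coefficients 1,1,1,1 for degrees 0…3.
(1 - 2z)⁴ has coefficients 1,-8,24,-32,16,0,0,0,0,0,0 for degrees 0…10.
Multiplying by (1 + 2z)² gives running coefficients 1,-4,-4,32,-16,-64,64,0,0,0,0 for degrees 0…10.
Finally multiplying by (1 + z + z² + z³), the product of all factors after the first has coefficients 1,-3,-7,25,8,-52,16,-16,0,64,0 for degrees 0…10.
[z¹⁰] = 1·0 + 1·64 + 1·0 + 1·(-16) = 48.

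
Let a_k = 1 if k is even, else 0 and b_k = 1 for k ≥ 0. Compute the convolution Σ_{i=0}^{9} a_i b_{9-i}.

This is [x^9] in the product of the two ordinary generating functions.
Σ = 1·1 + 0·1 + 1·1 + 0·1 + 1·1 + 0·1 + 1·1 + 0·1 + 1·1 + 0·1 = 5.

5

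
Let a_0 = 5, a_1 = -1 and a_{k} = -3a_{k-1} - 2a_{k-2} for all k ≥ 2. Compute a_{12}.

The ordinary generating function has denominator 1 + 3q + 2q^2.
Iterating the recurrence: a_0,…,a_{12} = 5, -1, -7, 23, -55, 119, -247, 503, -1015, 2039, -4087, 8183, -16375.

-16375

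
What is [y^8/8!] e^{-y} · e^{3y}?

256

The EGF product rule gives c_8 = Σ_{k_1+k_2=8} C(8; k_1,k_2) · ∏ g_i(k_i), where e^{-y} gives (-1)^k; e^{3y} gives (3)^k.
g_1(k) for k = 0…8: 1, -1, 1, -1, 1, -1, 1, -1, 1.
g_2(k) for k = 0…8: 1, 3, 9, 27, 81, 243, 729, 2187, 6561.
c_8 = Σ_k C(8,k)·g_1(k)·g_2(8−k) = 1·1·6561 + 8·(-1)·2187 + 28·1·729 + 56·(-1)·243 + 70·1·81 + 56·(-1)·27 + 28·1·9 + 8·(-1)·3 + 1·1·1 = 6561 − 17496 + 20412 − 13608 + 5670 − 1512 + 252 − 24 + 1 = 256.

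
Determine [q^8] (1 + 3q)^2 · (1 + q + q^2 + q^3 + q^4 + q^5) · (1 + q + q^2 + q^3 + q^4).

(1 + 3q)^2 has coefficients 1,6,9 for degrees 0…2.
(1 + q + q^2 + q^3 + q^4 + q^5) has coefficients 1,1,1,1,1,1,0,0,0 for degrees 0…8.
Finally multiplying by (1 + q + q^2 + q^3 + q^4), the product of all factors after the first has coefficients 1,2,3,4,5,5,4,3,2 for degrees 0…8.
[q^8] = 1·2 + 6·3 + 9·4 = 56.

56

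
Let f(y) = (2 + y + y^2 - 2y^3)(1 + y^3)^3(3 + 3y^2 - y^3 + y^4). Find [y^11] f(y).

(2 + y + y^2 - 2y^3) has coefficients 2,1,1,-2 for degrees 0…3.
(1 + y^3)^3 has coefficients 1,0,0,3,0,0,3,0,0,1,0,0 for degrees 0…11.
Finally multiplying by (3 + 3y^2 - y^3 + y^4), the product of all factors after the first has coefficients 3,0,3,8,1,9,6,3,9,0,3,3 for degrees 0…11.
[y^11] = 2·3 + 1·3 + 1·0 − 2·9 = -9.

-9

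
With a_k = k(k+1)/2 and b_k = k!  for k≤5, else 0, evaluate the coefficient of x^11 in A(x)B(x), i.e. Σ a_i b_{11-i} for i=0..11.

3619

The convolution is the t^11 coefficient of A(t)B(t).
Σ = 0·0 + 1·0 + 3·0 + 6·0 + 10·0 + 15·0 + 21·120 + 28·24 + 36·6 + 45·2 + 55·1 + 66·1 = 3619.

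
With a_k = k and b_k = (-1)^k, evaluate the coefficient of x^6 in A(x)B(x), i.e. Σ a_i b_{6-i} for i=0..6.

This is [x^6] in the product of the two ordinary generating functions.
Σ = 0·1 + 1·(-1) + 2·1 + 3·(-1) + 4·1 + 5·(-1) + 6·1 = 3.

3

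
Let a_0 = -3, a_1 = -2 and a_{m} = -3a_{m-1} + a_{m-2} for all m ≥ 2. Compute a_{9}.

The ordinary generating function has denominator 1 + 3x - x^2.
Iterating the recurrence: a_0,…,a_{9} = -3, -2, 3, -11, 36, -119, 393, -1298, 4287, -14159.

-14159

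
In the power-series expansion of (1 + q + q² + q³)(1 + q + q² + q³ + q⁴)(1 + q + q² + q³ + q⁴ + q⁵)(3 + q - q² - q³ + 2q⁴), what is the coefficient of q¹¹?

25

(1 + q + q² + q³) has coefficients 1,1,1,1 for degrees 0…3.
(1 + q + q² + q³ + q⁴) has coefficients 1,1,1,1,1,0,0,0,0,0,0,0 for degrees 0…11.
Multiplying by (1 + q + q² + q³ + q⁴ + q⁵) gives running coefficients 1,2,3,4,5,5,4,3,2,1,0,0 for degrees 0…11.
Finally multiplying by (3 + q - q² - q³ + 2q⁴), the product of all factors after the first has coefficients 3,7,10,12,16,17,14,11,10,8,4,3 for degrees 0…11.
[q¹¹] = 1·3 + 1·4 + 1·8 + 1·10 = 25.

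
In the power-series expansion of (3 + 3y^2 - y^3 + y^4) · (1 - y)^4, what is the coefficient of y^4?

26

(3 + 3y^2 - y^3 + y^4) has coefficients 3,0,3,-1,1 for degrees 0…4.
(1 - y)^4 has coefficients 1,-4,6,-4,1 for degrees 0…4.
[y^4] = 3·1 + 3·6 − 1·(-4) + 1·1 = 26.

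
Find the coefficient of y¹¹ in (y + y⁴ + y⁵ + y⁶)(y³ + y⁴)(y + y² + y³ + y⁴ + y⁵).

(y + y⁴ + y⁵ + y⁶) has coefficients 0,1,0,0,1,1,1 for degrees 0…6.
(y³ + y⁴) has coefficients 0,0,0,1,1,0,0,0,0,0,0,0 for degrees 0…11.
Finally multiplying by (y + y² + y³ + y⁴ + y⁵), the product of all factors after the first has coefficients 0,0,0,0,1,2,2,2,2,1,0,0 for degrees 0…11.
[y¹¹] = 1·0 + 1·2 + 1·2 + 1·2 = 6.

6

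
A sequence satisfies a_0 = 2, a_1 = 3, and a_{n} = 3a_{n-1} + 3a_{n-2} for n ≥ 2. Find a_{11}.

2326239

The ordinary generating function has denominator 1 - 3t - 3t^2.
Iterating the recurrence: a_0,…,a_{11} = 2, 3, 15, 54, 207, 783, 2970, 11259, 42687, 161838, 613575, 2326239.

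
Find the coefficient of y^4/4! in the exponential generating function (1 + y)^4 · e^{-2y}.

The EGF product rule gives c_4 = Σ_{k_1+k_2=4} C(4; k_1,k_2) · ∏ g_i(k_i), where (1+y)^4 gives the falling factorial (4)_k; e^{-2y} gives (-2)^k.
g_1(k) for k = 0…4: 1, 4, 12, 24, 24.
g_2(k) for k = 0…4: 1, -2, 4, -8, 16.
c_4 = Σ_k C(4,k)·g_1(k)·g_2(4−k) = 1·1·16 + 4·4·(-8) + 6·12·4 + 4·24·(-2) + 1·24·1 = 16 − 128 + 288 − 192 + 24 = 8.

8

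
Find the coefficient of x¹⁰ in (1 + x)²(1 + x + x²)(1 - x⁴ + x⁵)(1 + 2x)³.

(1 + x)² has coefficients 1,2,1 for degrees 0…2.
(1 + x + x²) has coefficients 1,1,1,0,0,0,0,0,0,0,0 for degrees 0…10.
Multiplying by (1 - x⁴ + x⁵) gives running coefficients 1,1,1,0,-1,0,0,1,0,0,0 for degrees 0…10.
Finally multiplying by (1 + 2x)³, the product of all factors after the first has coefficients 1,7,19,26,19,2,-12,-7,6,12,8 for degrees 0…10.
[x¹⁰] = 1·8 + 2·12 + 1·6 = 38.

38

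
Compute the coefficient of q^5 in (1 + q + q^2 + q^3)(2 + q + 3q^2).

(1 + q + q^2 + q^3) has coefficients 1,1,1,1 for degrees 0…3.
(2 + q + 3q^2) has coefficients 2,1,3,0,0,0 for degrees 0…5.
[q^5] = 1·0 + 1·0 + 1·0 + 1·3 = 3.

3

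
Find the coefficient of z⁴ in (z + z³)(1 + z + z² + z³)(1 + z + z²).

5

(z + z³) has coefficients 0,1,0,1 for degrees 0…3.
(1 + z + z² + z³) has coefficients 1,1,1,1,0 for degrees 0…4.
Finally multiplying by (1 + z + z²), the product of all factors after the first has coefficients 1,2,3,3,2 for degrees 0…4.
[z⁴] = 1·3 + 1·2 = 5.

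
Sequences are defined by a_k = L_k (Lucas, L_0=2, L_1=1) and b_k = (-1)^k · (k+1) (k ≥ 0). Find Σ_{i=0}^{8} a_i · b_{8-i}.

41

The convolution is the t^8 coefficient of A(t)B(t).
Σ = 2·9 + 1·(-8) + 3·7 + 4·(-6) + 7·5 + 11·(-4) + 18·3 + 29·(-2) + 47·1 = 41.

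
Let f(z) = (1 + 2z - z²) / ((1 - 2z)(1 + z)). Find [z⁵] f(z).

38

The denominator gives the recurrence a_n = a_(n−1) + 2a_(n−2) for n ≥ 3; the numerator fixes a_0 = 1, a_1 = 3, a_2 = 4.
Iterating: 1, 3, 4, 10, 18, 38, so a_5 = 38.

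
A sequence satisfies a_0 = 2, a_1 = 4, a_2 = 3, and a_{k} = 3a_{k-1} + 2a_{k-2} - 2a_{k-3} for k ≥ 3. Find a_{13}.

2391215

The ordinary generating function has denominator 1 - 3z - 2z^2 + 2z^3.
Iterating the recurrence: a_0,…,a_{13} = 2, 4, 3, 13, 37, 131, 441, 1511, 5153, 17599, 60081, 205135, 700369, 2391215.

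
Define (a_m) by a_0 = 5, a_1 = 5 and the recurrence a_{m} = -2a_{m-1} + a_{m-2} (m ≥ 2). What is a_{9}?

2885

The ordinary generating function has denominator 1 + 2q - q^2.
Iterating the recurrence: a_0,…,a_{9} = 5, 5, -5, 15, -35, 85, -205, 495, -1195, 2885.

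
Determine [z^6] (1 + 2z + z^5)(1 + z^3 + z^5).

2

(1 + 2z + z^5) has coefficients 1,2,0,0,0,1 for degrees 0…5.
(1 + z^3 + z^5) has coefficients 1,0,0,1,0,1,0 for degrees 0…6.
[z^6] = 1·0 + 2·1 + 1·0 = 2.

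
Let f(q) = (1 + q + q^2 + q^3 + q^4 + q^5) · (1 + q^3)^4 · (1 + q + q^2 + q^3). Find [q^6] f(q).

25

(1 + q + q^2 + q^3 + q^4 + q^5) has coefficients 1,1,1,1,1,1 for degrees 0…5.
(1 + q^3)^4 has coefficients 1,0,0,4,0,0,6 for degrees 0…6.
Finally multiplying by (1 + q + q^2 + q^3), the product of all factors after the first has coefficients 1,1,1,5,4,4,10 for degrees 0…6.
[q^6] = 1·10 + 1·4 + 1·4 + 1·5 + 1·1 + 1·1 = 25.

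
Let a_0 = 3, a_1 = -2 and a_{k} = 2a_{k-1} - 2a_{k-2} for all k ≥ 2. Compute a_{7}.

64

The ordinary generating function has denominator 1 - 2x + 2x^2.
Iterating the recurrence: a_0,…,a_{7} = 3, -2, -10, -16, -12, 8, 40, 64.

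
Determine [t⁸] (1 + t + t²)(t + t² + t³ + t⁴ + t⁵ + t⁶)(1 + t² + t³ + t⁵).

(1 + t + t²) has coefficients 1,1,1 for degrees 0…2.
(t + t² + t³ + t⁴ + t⁵ + t⁶) has coefficients 0,1,1,1,1,1,1,0,0 for degrees 0…8.
Finally multiplying by (1 + t² + t³ + t⁵), the product of all factors after the first has coefficients 0,1,1,2,3,3,4,3,3 for degrees 0…8.
[t⁸] = 1·3 + 1·3 + 1·4 = 10.

10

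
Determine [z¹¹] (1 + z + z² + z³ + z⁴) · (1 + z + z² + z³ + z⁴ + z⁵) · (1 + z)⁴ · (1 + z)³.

320

(1 + z + z² + z³ + z⁴) has coefficients 1,1,1,1,1 for degrees 0…4.
(1 + z + z² + z³ + z⁴ + z⁵) has coefficients 1,1,1,1,1,1,0,0,0,0,0,0 for degrees 0…11.
Multiplying by (1 + z)⁴ gives running coefficients 1,5,11,15,16,16,15,11,5,1,0,0 for degrees 0…11.
Finally multiplying by (1 + z)³, the product of all factors after the first has coefficients 1,8,29,64,99,120,126,120,99,64,29,8 for degrees 0…11.
[z¹¹] = 1·8 + 1·29 + 1·64 + 1·99 + 1·120 = 320.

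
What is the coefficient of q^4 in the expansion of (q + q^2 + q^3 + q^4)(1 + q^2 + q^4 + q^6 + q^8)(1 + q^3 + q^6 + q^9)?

3

(q + q^2 + q^3 + q^4) has coefficients 0,1,1,1,1 for degrees 0…4.
(1 + q^2 + q^4 + q^6 + q^8) has coefficients 1,0,1,0,1 for degrees 0…4.
Finally multiplying by (1 + q^3 + q^6 + q^9), the product of all factors after the first has coefficients 1,0,1,1,1 for degrees 0…4.
[q^4] = 1·1 + 1·1 + 1·0 + 1·1 = 3.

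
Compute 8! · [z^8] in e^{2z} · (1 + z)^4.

95744

The EGF product rule gives c_8 = Σ_{k_1+k_2=8} C(8; k_1,k_2) · ∏ g_i(k_i), where e^{2z} gives (2)^k; (1+z)^4 gives the falling factorial (4)_k.
g_1(k) for k = 0…8: 1, 2, 4, 8, 16, 32, 64, 128, 256.
g_2(k) for k = 0…8: 1, 4, 12, 24, 24, 0, 0, 0, 0.
c_8 = Σ_k C(8,k)·g_1(k)·g_2(8−k) = 70·16·24 + 56·32·24 + 28·64·12 + 8·128·4 + 1·256·1 = 26880 + 43008 + 21504 + 4096 + 256 = 95744.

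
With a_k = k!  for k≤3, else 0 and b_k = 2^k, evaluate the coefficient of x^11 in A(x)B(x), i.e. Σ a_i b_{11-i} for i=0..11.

5632

The convolution is the x^11 coefficient of A(x)B(x).
Σ = 1·2048 + 1·1024 + 2·512 + 6·256 + 0·128 + 0·64 + 0·32 + 0·16 + 0·8 + 0·4 + 0·2 + 0·1 = 5632.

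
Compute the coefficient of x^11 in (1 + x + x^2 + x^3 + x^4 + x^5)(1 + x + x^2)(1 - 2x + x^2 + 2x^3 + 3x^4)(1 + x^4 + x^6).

(1 + x + x^2 + x^3 + x^4 + x^5) has coefficients 1,1,1,1,1,1 for degrees 0…5.
(1 + x + x^2) has coefficients 1,1,1,0,0,0,0,0,0,0,0,0 for degrees 0…11.
Multiplying by (1 - 2x + x^2 + 2x^3 + 3x^4) gives running coefficients 1,-1,0,1,6,5,3,0,0,0,0,0 for degrees 0…11.
Finally multiplying by (1 + x^4 + x^6), the product of all factors after the first has coefficients 1,-1,0,1,7,4,4,0,6,6,9,5 for degrees 0…11.
[x^11] = 1·5 + 1·9 + 1·6 + 1·6 + 1·0 + 1·4 = 30.

30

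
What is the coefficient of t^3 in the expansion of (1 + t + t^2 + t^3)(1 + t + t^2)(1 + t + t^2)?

8

(1 + t + t^2 + t^3) has coefficients 1,1,1,1 for degrees 0…3.
(1 + t + t^2) has coefficients 1,1,1,0 for degrees 0…3.
Finally multiplying by (1 + t + t^2), the product of all factors after the first has coefficients 1,2,3,2 for degrees 0…3.
[t^3] = 1·2 + 1·3 + 1·2 + 1·1 = 8.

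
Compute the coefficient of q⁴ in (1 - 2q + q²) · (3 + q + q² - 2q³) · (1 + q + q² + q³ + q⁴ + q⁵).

(1 - 2q + q²) has coefficients 1,-2,1 for degrees 0…2.
(3 + q + q² - 2q³) has coefficients 3,1,1,-2,0 for degrees 0…4.
Finally multiplying by (1 + q + q² + q³ + q⁴ + q⁵), the product of all factors after the first has coefficients 3,4,5,3,3 for degrees 0…4.
[q⁴] = 1·3 − 2·3 + 1·5 = 2.

2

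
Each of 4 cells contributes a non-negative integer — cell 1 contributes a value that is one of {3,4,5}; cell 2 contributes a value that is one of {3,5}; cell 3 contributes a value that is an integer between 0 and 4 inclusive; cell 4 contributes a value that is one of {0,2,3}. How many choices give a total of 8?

5

The generating function for the choices is (q^3 + q^4 + q^5)·(q^3 + q^5)·(1 + q + q^2 + q^3 + q^4)·(1 + q^2 + q^3); the count is [q^8].
(q^3 + q^4 + q^5) has coefficients 0,0,0,1,1,1 for degrees 0…5.
(q^3 + q^5) has coefficients 0,0,0,1,0,1,0,0,0 for degrees 0…8.
Multiplying by (1 + q + q^2 + q^3 + q^4) gives running coefficients 0,0,0,1,1,2,2,2,1 for degrees 0…8.
Finally multiplying by (1 + q^2 + q^3), the product of all factors after the first has coefficients 0,0,0,1,1,3,4,5,5 for degrees 0…8.
[q^8] = 1·3 + 1·1 + 1·1 = 5.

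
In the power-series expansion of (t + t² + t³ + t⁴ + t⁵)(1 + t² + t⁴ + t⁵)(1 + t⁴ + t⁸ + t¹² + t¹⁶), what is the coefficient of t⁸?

4

(t + t² + t³ + t⁴ + t⁵) has coefficients 0,1,1,1,1,1 for degrees 0…5.
(1 + t² + t⁴ + t⁵) has coefficients 1,0,1,0,1,1,0,0,0 for degrees 0…8.
Finally multiplying by (1 + t⁴ + t⁸ + t¹² + t¹⁶), the product of all factors after the first has coefficients 1,0,1,0,2,1,1,0,2 for degrees 0…8.
[t⁸] = 1·0 + 1·1 + 1·1 + 1·2 + 1·0 = 4.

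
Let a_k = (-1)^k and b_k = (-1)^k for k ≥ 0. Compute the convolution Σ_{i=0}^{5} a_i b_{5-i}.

-6

Write out a_i and b_{5-i} for i = 0,…,5 and sum the products.
Σ = 1·(-1) − 1·1 + 1·(-1) − 1·1 + 1·(-1) − 1·1 = -6.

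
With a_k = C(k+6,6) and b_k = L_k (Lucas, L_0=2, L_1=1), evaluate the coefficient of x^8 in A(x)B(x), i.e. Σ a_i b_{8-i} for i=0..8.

This is [x^8] in the product of the two ordinary generating functions.
Σ = 1·47 + 7·29 + 28·18 + 84·11 + 210·7 + 462·4 + 924·3 + 1716·1 + 3003·2 = 15490.

15490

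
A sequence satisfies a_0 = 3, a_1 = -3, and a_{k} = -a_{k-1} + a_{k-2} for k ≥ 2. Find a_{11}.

The ordinary generating function has denominator 1 + q - q^2.
Iterating the recurrence: a_0,…,a_{11} = 3, -3, 6, -9, 15, -24, 39, -63, 102, -165, 267, -432.

-432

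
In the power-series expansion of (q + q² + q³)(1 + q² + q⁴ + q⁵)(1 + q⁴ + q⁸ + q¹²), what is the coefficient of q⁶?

3

(q + q² + q³) has coefficients 0,1,1,1 for degrees 0…3.
(1 + q² + q⁴ + q⁵) has coefficients 1,0,1,0,1,1,0 for degrees 0…6.
Finally multiplying by (1 + q⁴ + q⁸ + q¹²), the product of all factors after the first has coefficients 1,0,1,0,2,1,1 for degrees 0…6.
[q⁶] = 1·1 + 1·2 + 1·0 = 3.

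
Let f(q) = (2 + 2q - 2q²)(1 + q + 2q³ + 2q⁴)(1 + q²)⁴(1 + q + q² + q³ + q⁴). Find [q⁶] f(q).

114

(2 + 2q - 2q²) has coefficients 2,2,-2 for degrees 0…2.
(1 + q + 2q³ + 2q⁴) has coefficients 1,1,0,2,2,0,0 for degrees 0…6.
Multiplying by (1 + q²)⁴ gives running coefficients 1,1,4,6,8,14,12 for degrees 0…6.
Finally multiplying by (1 + q + q² + q³ + q⁴), the product of all factors after the first has coefficients 1,2,6,12,20,33,44 for degrees 0…6.
[q⁶] = 2·44 + 2·33 − 2·20 = 114.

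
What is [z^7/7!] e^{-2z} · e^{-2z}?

-16384

The EGF product rule gives c_7 = Σ_{k_1+k_2=7} C(7; k_1,k_2) · ∏ g_i(k_i), where e^{-2z} gives (-2)^k; e^{-2z} gives (-2)^k.
g_1(k) for k = 0…7: 1, -2, 4, -8, 16, -32, 64, -128.
g_2(k) for k = 0…7: 1, -2, 4, -8, 16, -32, 64, -128.
c_7 = Σ_k C(7,k)·g_1(k)·g_2(7−k) = 1·1·(-128) + 7·(-2)·64 + 21·4·(-32) + 35·(-8)·16 + 35·16·(-8) + 21·(-32)·4 + 7·64·(-2) + 1·(-128)·1 = −128 − 896 − 2688 − 4480 − 4480 − 2688 − 896 − 128 = -16384.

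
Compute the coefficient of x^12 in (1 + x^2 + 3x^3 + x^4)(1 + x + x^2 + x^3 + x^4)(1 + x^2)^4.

(1 + x^2 + 3x^3 + x^4) has coefficients 1,0,1,3,1 for degrees 0…4.
(1 + x + x^2 + x^3 + x^4) has coefficients 1,1,1,1,1,0,0,0,0,0,0,0,0 for degrees 0…12.
Finally multiplying by (1 + x^2)^4, the product of all factors after the first has coefficients 1,1,5,5,11,10,14,10,11,5,5,1,1 for degrees 0…12.
[x^12] = 1·1 + 1·5 + 3·5 + 1·11 = 32.

32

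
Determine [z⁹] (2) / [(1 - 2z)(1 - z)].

Partial fractions give a closed form: a_n = (4)·2^n + (-2)·1^n.
At n = 9: a_9 = 2046.

2046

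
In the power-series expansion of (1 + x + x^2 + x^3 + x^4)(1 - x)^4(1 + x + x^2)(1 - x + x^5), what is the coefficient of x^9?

(1 + x + x^2 + x^3 + x^4) has coefficients 1,1,1,1,1 for degrees 0…4.
(1 - x)^4 has coefficients 1,-4,6,-4,1,0,0,0,0,0 for degrees 0…9.
Multiplying by (1 + x + x^2) gives running coefficients 1,-3,3,-2,3,-3,1,0,0,0 for degrees 0…9.
Finally multiplying by (1 - x + x^5), the product of all factors after the first has coefficients 1,-4,6,-5,5,-5,1,2,-2,3 for degrees 0…9.
[x^9] = 1·3 + 1·(-2) + 1·2 + 1·1 + 1·(-5) = -1.

-1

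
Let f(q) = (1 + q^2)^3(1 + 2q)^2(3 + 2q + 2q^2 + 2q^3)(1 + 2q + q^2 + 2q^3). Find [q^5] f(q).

(1 + q^2)^3 has coefficients 1,0,3,0,3,0 for degrees 0…5.
(1 + 2q)^2 has coefficients 1,4,4,0,0,0 for degrees 0…5.
Multiplying by (3 + 2q + 2q^2 + 2q^3) gives running coefficients 3,14,22,18,16,8 for degrees 0…5.
Finally multiplying by (1 + 2q + q^2 + 2q^3), the product of all factors after the first has coefficients 3,20,53,82,102,102 for degrees 0…5.
[q^5] = 1·102 + 3·82 + 3·20 = 408.

408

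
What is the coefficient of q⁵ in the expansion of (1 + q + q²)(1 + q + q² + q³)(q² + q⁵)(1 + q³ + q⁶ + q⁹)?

5

(1 + q + q²) has coefficients 1,1,1 for degrees 0…2.
(1 + q + q² + q³) has coefficients 1,1,1,1,0,0 for degrees 0…5.
Multiplying by (q² + q⁵) gives running coefficients 0,0,1,1,1,2 for degrees 0…5.
Finally multiplying by (1 + q³ + q⁶ + q⁹), the product of all factors after the first has coefficients 0,0,1,1,1,3 for degrees 0…5.
[q⁵] = 1·3 + 1·1 + 1·1 = 5.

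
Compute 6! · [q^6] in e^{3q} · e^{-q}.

The EGF product rule gives c_6 = Σ_{k_1+k_2=6} C(6; k_1,k_2) · ∏ g_i(k_i), where e^{3q} gives (3)^k; e^{-q} gives (-1)^k.
g_1(k) for k = 0…6: 1, 3, 9, 27, 81, 243, 729.
g_2(k) for k = 0…6: 1, -1, 1, -1, 1, -1, 1.
c_6 = Σ_k C(6,k)·g_1(k)·g_2(6−k) = 1·1·1 + 6·3·(-1) + 15·9·1 + 20·27·(-1) + 15·81·1 + 6·243·(-1) + 1·729·1 = 1 − 18 + 135 − 540 + 1215 − 1458 + 729 = 64.

64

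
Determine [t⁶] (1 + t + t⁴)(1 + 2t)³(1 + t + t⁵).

25

(1 + t + t⁴) has coefficients 1,1,0,0,1 for degrees 0…4.
(1 + 2t)³ has coefficients 1,6,12,8,0,0,0 for degrees 0…6.
Finally multiplying by (1 + t + t⁵), the product of all factors after the first has coefficients 1,7,18,20,8,1,6 for degrees 0…6.
[t⁶] = 1·6 + 1·1 + 1·18 = 25.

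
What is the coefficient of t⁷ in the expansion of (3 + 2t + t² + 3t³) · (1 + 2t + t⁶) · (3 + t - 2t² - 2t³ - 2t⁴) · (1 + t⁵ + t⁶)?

31

(3 + 2t + t² + 3t³) has coefficients 3,2,1,3 for degrees 0…3.
(1 + 2t + t⁶) has coefficients 1,2,0,0,0,0,1,0 for degrees 0…7.
Multiplying by (3 + t - 2t² - 2t³ - 2t⁴) gives running coefficients 3,7,0,-6,-6,-4,3,1 for degrees 0…7.
Finally multiplying by (1 + t⁵ + t⁶), the product of all factors after the first has coefficients 3,7,0,-6,-6,-1,13,8 for degrees 0…7.
[t⁷] = 3·8 + 2·13 + 1·(-1) + 3·(-6) = 31.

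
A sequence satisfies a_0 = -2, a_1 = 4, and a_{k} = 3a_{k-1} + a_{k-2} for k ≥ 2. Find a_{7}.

4036

The ordinary generating function has denominator 1 - 3z - z^2.
Iterating the recurrence: a_0,…,a_{7} = -2, 4, 10, 34, 112, 370, 1222, 4036.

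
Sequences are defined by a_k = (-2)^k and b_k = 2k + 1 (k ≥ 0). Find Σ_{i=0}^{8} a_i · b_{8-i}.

The convolution is the x^8 coefficient of A(x)B(x).
Σ = 1·17 − 2·15 + 4·13 − 8·11 + 16·9 − 32·7 + 64·5 − 128·3 + 256·1 = 63.

63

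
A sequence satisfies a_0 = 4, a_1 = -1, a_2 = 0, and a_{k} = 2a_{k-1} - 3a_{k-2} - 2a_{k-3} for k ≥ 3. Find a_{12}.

The ordinary generating function has denominator 1 - 2z + 3z^2 + 2z^3.
Iterating the recurrence: a_0,…,a_{12} = 4, -1, 0, -5, -8, -1, 32, 83, 72, -169, -720, -1077, 344.

344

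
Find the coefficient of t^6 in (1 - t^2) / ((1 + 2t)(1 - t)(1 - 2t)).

64

Partial fractions give a closed form: a_n = (1/4)·(-2)^n + (3/4)·2^n.
At n = 6: a_6 = 64.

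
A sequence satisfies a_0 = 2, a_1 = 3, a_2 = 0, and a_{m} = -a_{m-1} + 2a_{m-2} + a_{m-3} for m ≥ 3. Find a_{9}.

The ordinary generating function has denominator 1 + x - 2x^2 - x^3.
Iterating the recurrence: a_0,…,a_{9} = 2, 3, 0, 8, -5, 21, -23, 60, -85, 182.

182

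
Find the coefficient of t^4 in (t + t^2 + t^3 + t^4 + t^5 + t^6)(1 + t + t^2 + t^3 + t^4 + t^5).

(t + t^2 + t^3 + t^4 + t^5 + t^6) has coefficients 0,1,1,1,1 for degrees 0…4.
(1 + t + t^2 + t^3 + t^4 + t^5) has coefficients 1,1,1,1,1 for degrees 0…4.
[t^4] = 1·1 + 1·1 + 1·1 + 1·1 = 4.

4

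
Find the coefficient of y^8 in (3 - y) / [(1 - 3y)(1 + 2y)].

Partial fractions give a closed form: a_n = (8/5)·3^n + (7/5)·(-2)^n.
At n = 8: a_8 = 10856.

10856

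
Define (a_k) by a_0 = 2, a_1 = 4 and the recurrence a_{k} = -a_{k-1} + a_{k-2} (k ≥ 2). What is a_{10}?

-152

The ordinary generating function has denominator 1 + t - t^2.
Iterating the recurrence: a_0,…,a_{10} = 2, 4, -2, 6, -8, 14, -22, 36, -58, 94, -152.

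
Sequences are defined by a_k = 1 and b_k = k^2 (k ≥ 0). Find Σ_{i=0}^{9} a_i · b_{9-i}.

This is [x^9] in the product of the two ordinary generating functions.
Σ = 1·81 + 1·64 + 1·49 + 1·36 + 1·25 + 1·16 + 1·9 + 1·4 + 1·1 + 1·0 = 285.

285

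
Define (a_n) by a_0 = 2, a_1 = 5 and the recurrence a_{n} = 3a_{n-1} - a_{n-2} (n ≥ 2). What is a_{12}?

The ordinary generating function has denominator 1 - 3y + y^2.
Iterating the recurrence: a_0,…,a_{12} = 2, 5, 13, 34, 89, 233, 610, 1597, 4181, 10946, 28657, 75025, 196418.

196418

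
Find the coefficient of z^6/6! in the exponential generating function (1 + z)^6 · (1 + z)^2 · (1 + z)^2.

151200

The EGF product rule gives c_6 = Σ_{k_1+k_2+k_3=6} C(6; k_1,k_2,k_3) · ∏ g_i(k_i), where (1+z)^6 gives the falling factorial (6)_k; (1+z)^2 gives the falling factorial (2)_k; (1+z)^2 gives the falling factorial (2)_k.
g_1(k) for k = 0…6: 1, 6, 30, 120, 360, 720, 720.
g_2(k) for k = 0…6: 1, 2, 2, 0, 0, 0, 0.
g_3(k) for k = 0…6: 1, 2, 2, 0, 0, 0, 0.
First combine the last two factors: h(k) = Σ_j C(k,j)·g_2(j)·g_3(k−j) for k = 0…6: 1, 4, 12, 24, 24, 0, 0.
c_6 = Σ_k C(6,k)·g_1(k)·h(6−k) = 15·30·24 + 20·120·24 + 15·360·12 + 6·720·4 + 1·720·1 = 10800 + 57600 + 64800 + 17280 + 720 = 151200.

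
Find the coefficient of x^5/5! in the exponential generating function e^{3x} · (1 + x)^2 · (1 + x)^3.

14988

The EGF product rule gives c_5 = Σ_{k_1+k_2+k_3=5} C(5; k_1,k_2,k_3) · ∏ g_i(k_i), where e^{3x} gives (3)^k; (1+x)^2 gives the falling factorial (2)_k; (1+x)^3 gives the falling factorial (3)_k.
g_1(k) for k = 0…5: 1, 3, 9, 27, 81, 243.
g_2(k) for k = 0…5: 1, 2, 2, 0, 0, 0.
g_3(k) for k = 0…5: 1, 3, 6, 6, 0, 0.
First combine the last two factors: h(k) = Σ_j C(k,j)·g_2(j)·g_3(k−j) for k = 0…5: 1, 5, 20, 60, 120, 120.
c_5 = Σ_k C(5,k)·g_1(k)·h(5−k) = 1·1·120 + 5·3·120 + 10·9·60 + 10·27·20 + 5·81·5 + 1·243·1 = 120 + 1800 + 5400 + 5400 + 2025 + 243 = 14988.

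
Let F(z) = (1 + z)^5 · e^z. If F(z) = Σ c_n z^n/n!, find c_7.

The EGF product rule gives c_7 = Σ_{k_1+k_2=7} C(7; k_1,k_2) · ∏ g_i(k_i), where (1+z)^5 gives the falling factorial (5)_k; e^z gives (1)^k.
g_1(k) for k = 0…7: 1, 5, 20, 60, 120, 120, 0, 0.
g_2(k) for k = 0…7: 1, 1, 1, 1, 1, 1, 1, 1.
c_7 = Σ_k C(7,k)·g_1(k)·g_2(7−k) = 1·1·1 + 7·5·1 + 21·20·1 + 35·60·1 + 35·120·1 + 21·120·1 = 1 + 35 + 420 + 2100 + 4200 + 2520 = 9276.

9276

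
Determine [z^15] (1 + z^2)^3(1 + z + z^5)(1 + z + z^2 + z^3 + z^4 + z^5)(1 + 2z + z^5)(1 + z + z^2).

(1 + z^2)^3 has coefficients 1,0,3,0,3,0,1 for degrees 0…6.
(1 + z + z^5) has coefficients 1,1,0,0,0,1,0,0,0,0,0,0,0,0,0,0 for degrees 0…15.
Multiplying by (1 + z + z^2 + z^3 + z^4 + z^5) gives running coefficients 1,2,2,2,2,3,2,1,1,1,1,0,0,0,0,0 for degrees 0…15.
Multiplying by (1 + 2z + z^5) gives running coefficients 1,4,6,6,6,8,10,7,5,5,6,4,1,1,1,1 for degrees 0…15.
Finally multiplying by (1 + z + z^2), the product of all factors after the first has coefficients 1,5,11,16,18,20,24,25,22,17,16,15,11,6,3,3 for degrees 0…15.
[z^15] = 1·3 + 3·6 + 3·15 + 1·17 = 83.

83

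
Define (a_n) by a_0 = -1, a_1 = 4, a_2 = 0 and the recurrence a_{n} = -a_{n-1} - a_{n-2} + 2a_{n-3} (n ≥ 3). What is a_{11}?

-264

The ordinary generating function has denominator 1 + t + t^2 - 2t^3.
Iterating the recurrence: a_0,…,a_{11} = -1, 4, 0, -6, 14, -8, -18, 54, -52, -38, 198, -264.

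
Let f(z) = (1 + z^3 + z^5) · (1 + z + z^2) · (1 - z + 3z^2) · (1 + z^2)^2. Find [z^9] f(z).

19

(1 + z^3 + z^5) has coefficients 1,0,0,1,0,1 for degrees 0…5.
(1 + z + z^2) has coefficients 1,1,1,0,0,0,0,0,0,0 for degrees 0…9.
Multiplying by (1 - z + 3z^2) gives running coefficients 1,0,3,2,3,0,0,0,0,0 for degrees 0…9.
Finally multiplying by (1 + z^2)^2, the product of all factors after the first has coefficients 1,0,5,2,10,4,9,2,3,0 for degrees 0…9.
[z^9] = 1·0 + 1·9 + 1·10 = 19.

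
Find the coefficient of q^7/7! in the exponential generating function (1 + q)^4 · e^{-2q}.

The EGF product rule gives c_7 = Σ_{k_1+k_2=7} C(7; k_1,k_2) · ∏ g_i(k_i), where (1+q)^4 gives the falling factorial (4)_k; e^{-2q} gives (-2)^k.
g_1(k) for k = 0…7: 1, 4, 12, 24, 24, 0, 0, 0.
g_2(k) for k = 0…7: 1, -2, 4, -8, 16, -32, 64, -128.
c_7 = Σ_k C(7,k)·g_1(k)·g_2(7−k) = 1·1·(-128) + 7·4·64 + 21·12·(-32) + 35·24·16 + 35·24·(-8) = −128 + 1792 − 8064 + 13440 − 6720 = 320.

320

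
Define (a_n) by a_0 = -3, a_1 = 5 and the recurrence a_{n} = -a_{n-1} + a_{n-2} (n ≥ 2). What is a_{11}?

The ordinary generating function has denominator 1 + y - y^2.
Iterating the recurrence: a_0,…,a_{11} = -3, 5, -8, 13, -21, 34, -55, 89, -144, 233, -377, 610.

610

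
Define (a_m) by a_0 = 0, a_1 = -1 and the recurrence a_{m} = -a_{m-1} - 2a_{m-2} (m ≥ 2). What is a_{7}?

-7

The ordinary generating function has denominator 1 + x + 2x^2.
Iterating the recurrence: a_0,…,a_{7} = 0, -1, 1, 1, -3, 1, 5, -7.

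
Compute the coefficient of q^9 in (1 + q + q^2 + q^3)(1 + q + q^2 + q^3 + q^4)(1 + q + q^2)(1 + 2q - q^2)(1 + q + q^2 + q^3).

(1 + q + q^2 + q^3) has coefficients 1,1,1,1 for degrees 0…3.
(1 + q + q^2 + q^3 + q^4) has coefficients 1,1,1,1,1,0,0,0,0,0 for degrees 0…9.
Multiplying by (1 + q + q^2) gives running coefficients 1,2,3,3,3,2,1,0,0,0 for degrees 0…9.
Multiplying by (1 + 2q - q^2) gives running coefficients 1,4,6,7,6,5,2,0,-1,0 for degrees 0…9.
Finally multiplying by (1 + q + q^2 + q^3), the product of all factors after the first has coefficients 1,5,11,18,23,24,20,13,6,1 for degrees 0…9.
[q^9] = 1·1 + 1·6 + 1·13 + 1·20 = 40.

40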